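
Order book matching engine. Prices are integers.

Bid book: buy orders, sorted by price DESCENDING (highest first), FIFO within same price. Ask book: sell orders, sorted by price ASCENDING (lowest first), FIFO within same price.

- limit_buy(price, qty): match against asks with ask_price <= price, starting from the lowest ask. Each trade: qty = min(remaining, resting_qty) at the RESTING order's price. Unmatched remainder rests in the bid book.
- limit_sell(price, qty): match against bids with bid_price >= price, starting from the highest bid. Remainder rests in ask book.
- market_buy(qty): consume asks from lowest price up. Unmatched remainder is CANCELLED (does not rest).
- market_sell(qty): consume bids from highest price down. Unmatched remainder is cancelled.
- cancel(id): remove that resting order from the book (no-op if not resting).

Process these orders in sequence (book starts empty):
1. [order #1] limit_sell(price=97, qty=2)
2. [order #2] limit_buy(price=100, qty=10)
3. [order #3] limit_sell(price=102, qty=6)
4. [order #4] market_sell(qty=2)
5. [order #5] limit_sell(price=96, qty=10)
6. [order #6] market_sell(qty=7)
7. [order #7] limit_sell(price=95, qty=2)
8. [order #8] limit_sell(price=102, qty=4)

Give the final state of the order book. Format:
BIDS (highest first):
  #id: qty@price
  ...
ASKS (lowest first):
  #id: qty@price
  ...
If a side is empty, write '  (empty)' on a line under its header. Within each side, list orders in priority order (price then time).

Answer: BIDS (highest first):
  (empty)
ASKS (lowest first):
  #7: 2@95
  #5: 4@96
  #3: 6@102
  #8: 4@102

Derivation:
After op 1 [order #1] limit_sell(price=97, qty=2): fills=none; bids=[-] asks=[#1:2@97]
After op 2 [order #2] limit_buy(price=100, qty=10): fills=#2x#1:2@97; bids=[#2:8@100] asks=[-]
After op 3 [order #3] limit_sell(price=102, qty=6): fills=none; bids=[#2:8@100] asks=[#3:6@102]
After op 4 [order #4] market_sell(qty=2): fills=#2x#4:2@100; bids=[#2:6@100] asks=[#3:6@102]
After op 5 [order #5] limit_sell(price=96, qty=10): fills=#2x#5:6@100; bids=[-] asks=[#5:4@96 #3:6@102]
After op 6 [order #6] market_sell(qty=7): fills=none; bids=[-] asks=[#5:4@96 #3:6@102]
After op 7 [order #7] limit_sell(price=95, qty=2): fills=none; bids=[-] asks=[#7:2@95 #5:4@96 #3:6@102]
After op 8 [order #8] limit_sell(price=102, qty=4): fills=none; bids=[-] asks=[#7:2@95 #5:4@96 #3:6@102 #8:4@102]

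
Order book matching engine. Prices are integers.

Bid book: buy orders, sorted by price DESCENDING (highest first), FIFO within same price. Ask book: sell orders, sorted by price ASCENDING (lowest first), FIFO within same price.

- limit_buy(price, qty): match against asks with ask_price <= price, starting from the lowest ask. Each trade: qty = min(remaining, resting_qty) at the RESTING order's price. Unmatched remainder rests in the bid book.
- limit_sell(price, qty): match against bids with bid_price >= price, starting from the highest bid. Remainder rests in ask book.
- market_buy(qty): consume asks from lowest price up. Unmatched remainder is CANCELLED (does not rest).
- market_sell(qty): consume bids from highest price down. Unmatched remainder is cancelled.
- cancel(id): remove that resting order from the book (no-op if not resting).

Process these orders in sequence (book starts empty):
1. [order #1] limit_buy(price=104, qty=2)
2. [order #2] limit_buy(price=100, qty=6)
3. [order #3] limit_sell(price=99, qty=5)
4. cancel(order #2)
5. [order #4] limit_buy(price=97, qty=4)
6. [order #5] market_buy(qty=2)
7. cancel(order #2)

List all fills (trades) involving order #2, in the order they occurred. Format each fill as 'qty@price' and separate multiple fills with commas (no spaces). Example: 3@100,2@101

After op 1 [order #1] limit_buy(price=104, qty=2): fills=none; bids=[#1:2@104] asks=[-]
After op 2 [order #2] limit_buy(price=100, qty=6): fills=none; bids=[#1:2@104 #2:6@100] asks=[-]
After op 3 [order #3] limit_sell(price=99, qty=5): fills=#1x#3:2@104 #2x#3:3@100; bids=[#2:3@100] asks=[-]
After op 4 cancel(order #2): fills=none; bids=[-] asks=[-]
After op 5 [order #4] limit_buy(price=97, qty=4): fills=none; bids=[#4:4@97] asks=[-]
After op 6 [order #5] market_buy(qty=2): fills=none; bids=[#4:4@97] asks=[-]
After op 7 cancel(order #2): fills=none; bids=[#4:4@97] asks=[-]

Answer: 3@100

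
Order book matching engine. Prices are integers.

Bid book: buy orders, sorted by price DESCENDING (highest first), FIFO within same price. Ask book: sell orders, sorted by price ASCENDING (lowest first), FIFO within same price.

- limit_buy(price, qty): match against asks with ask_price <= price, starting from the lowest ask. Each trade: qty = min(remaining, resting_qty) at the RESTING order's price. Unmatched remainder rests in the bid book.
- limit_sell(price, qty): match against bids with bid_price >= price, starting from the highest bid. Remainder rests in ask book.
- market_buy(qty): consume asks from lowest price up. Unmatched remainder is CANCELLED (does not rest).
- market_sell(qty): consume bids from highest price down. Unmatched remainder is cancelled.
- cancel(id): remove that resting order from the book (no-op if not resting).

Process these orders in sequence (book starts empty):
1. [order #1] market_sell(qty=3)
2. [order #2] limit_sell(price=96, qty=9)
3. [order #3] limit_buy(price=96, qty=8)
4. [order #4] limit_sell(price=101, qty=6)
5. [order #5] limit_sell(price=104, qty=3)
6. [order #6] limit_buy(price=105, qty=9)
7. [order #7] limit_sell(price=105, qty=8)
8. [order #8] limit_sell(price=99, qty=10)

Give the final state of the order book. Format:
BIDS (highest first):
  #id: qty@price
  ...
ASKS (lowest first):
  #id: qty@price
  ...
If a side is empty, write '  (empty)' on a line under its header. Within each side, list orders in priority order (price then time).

Answer: BIDS (highest first):
  (empty)
ASKS (lowest first):
  #8: 10@99
  #5: 1@104
  #7: 8@105

Derivation:
After op 1 [order #1] market_sell(qty=3): fills=none; bids=[-] asks=[-]
After op 2 [order #2] limit_sell(price=96, qty=9): fills=none; bids=[-] asks=[#2:9@96]
After op 3 [order #3] limit_buy(price=96, qty=8): fills=#3x#2:8@96; bids=[-] asks=[#2:1@96]
After op 4 [order #4] limit_sell(price=101, qty=6): fills=none; bids=[-] asks=[#2:1@96 #4:6@101]
After op 5 [order #5] limit_sell(price=104, qty=3): fills=none; bids=[-] asks=[#2:1@96 #4:6@101 #5:3@104]
After op 6 [order #6] limit_buy(price=105, qty=9): fills=#6x#2:1@96 #6x#4:6@101 #6x#5:2@104; bids=[-] asks=[#5:1@104]
After op 7 [order #7] limit_sell(price=105, qty=8): fills=none; bids=[-] asks=[#5:1@104 #7:8@105]
After op 8 [order #8] limit_sell(price=99, qty=10): fills=none; bids=[-] asks=[#8:10@99 #5:1@104 #7:8@105]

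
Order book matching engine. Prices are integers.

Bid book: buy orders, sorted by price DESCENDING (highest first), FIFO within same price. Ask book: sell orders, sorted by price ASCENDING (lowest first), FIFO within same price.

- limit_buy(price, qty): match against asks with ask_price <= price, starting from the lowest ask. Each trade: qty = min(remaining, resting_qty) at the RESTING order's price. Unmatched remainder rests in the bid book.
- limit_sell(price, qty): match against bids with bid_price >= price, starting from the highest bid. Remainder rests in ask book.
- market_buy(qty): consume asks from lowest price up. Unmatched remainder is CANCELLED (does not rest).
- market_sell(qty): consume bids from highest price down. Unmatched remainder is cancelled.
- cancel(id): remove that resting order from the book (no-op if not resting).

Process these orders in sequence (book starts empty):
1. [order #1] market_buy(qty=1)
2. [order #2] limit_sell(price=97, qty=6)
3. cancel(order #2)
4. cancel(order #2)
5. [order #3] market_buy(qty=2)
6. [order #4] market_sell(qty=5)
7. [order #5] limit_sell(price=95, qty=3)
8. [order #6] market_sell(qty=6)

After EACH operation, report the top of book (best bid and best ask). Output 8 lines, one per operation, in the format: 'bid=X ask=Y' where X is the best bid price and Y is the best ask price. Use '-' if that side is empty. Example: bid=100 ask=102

Answer: bid=- ask=-
bid=- ask=97
bid=- ask=-
bid=- ask=-
bid=- ask=-
bid=- ask=-
bid=- ask=95
bid=- ask=95

Derivation:
After op 1 [order #1] market_buy(qty=1): fills=none; bids=[-] asks=[-]
After op 2 [order #2] limit_sell(price=97, qty=6): fills=none; bids=[-] asks=[#2:6@97]
After op 3 cancel(order #2): fills=none; bids=[-] asks=[-]
After op 4 cancel(order #2): fills=none; bids=[-] asks=[-]
After op 5 [order #3] market_buy(qty=2): fills=none; bids=[-] asks=[-]
After op 6 [order #4] market_sell(qty=5): fills=none; bids=[-] asks=[-]
After op 7 [order #5] limit_sell(price=95, qty=3): fills=none; bids=[-] asks=[#5:3@95]
After op 8 [order #6] market_sell(qty=6): fills=none; bids=[-] asks=[#5:3@95]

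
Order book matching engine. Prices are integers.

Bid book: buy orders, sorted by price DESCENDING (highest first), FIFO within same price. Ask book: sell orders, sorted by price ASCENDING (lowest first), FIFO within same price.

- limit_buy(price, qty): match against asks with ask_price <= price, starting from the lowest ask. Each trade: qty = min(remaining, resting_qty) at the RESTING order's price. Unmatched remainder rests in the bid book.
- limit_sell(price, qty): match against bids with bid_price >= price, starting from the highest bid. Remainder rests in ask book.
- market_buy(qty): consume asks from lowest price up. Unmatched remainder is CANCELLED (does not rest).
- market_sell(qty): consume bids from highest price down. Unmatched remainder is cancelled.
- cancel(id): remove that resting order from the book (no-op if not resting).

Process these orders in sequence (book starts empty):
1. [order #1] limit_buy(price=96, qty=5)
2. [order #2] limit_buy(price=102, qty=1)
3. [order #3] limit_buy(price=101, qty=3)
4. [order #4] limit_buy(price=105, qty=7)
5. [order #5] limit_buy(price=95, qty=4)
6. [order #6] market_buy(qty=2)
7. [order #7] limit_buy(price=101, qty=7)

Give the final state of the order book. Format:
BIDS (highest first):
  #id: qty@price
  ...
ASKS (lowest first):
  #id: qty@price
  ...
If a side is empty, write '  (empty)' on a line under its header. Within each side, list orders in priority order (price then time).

Answer: BIDS (highest first):
  #4: 7@105
  #2: 1@102
  #3: 3@101
  #7: 7@101
  #1: 5@96
  #5: 4@95
ASKS (lowest first):
  (empty)

Derivation:
After op 1 [order #1] limit_buy(price=96, qty=5): fills=none; bids=[#1:5@96] asks=[-]
After op 2 [order #2] limit_buy(price=102, qty=1): fills=none; bids=[#2:1@102 #1:5@96] asks=[-]
After op 3 [order #3] limit_buy(price=101, qty=3): fills=none; bids=[#2:1@102 #3:3@101 #1:5@96] asks=[-]
After op 4 [order #4] limit_buy(price=105, qty=7): fills=none; bids=[#4:7@105 #2:1@102 #3:3@101 #1:5@96] asks=[-]
After op 5 [order #5] limit_buy(price=95, qty=4): fills=none; bids=[#4:7@105 #2:1@102 #3:3@101 #1:5@96 #5:4@95] asks=[-]
After op 6 [order #6] market_buy(qty=2): fills=none; bids=[#4:7@105 #2:1@102 #3:3@101 #1:5@96 #5:4@95] asks=[-]
After op 7 [order #7] limit_buy(price=101, qty=7): fills=none; bids=[#4:7@105 #2:1@102 #3:3@101 #7:7@101 #1:5@96 #5:4@95] asks=[-]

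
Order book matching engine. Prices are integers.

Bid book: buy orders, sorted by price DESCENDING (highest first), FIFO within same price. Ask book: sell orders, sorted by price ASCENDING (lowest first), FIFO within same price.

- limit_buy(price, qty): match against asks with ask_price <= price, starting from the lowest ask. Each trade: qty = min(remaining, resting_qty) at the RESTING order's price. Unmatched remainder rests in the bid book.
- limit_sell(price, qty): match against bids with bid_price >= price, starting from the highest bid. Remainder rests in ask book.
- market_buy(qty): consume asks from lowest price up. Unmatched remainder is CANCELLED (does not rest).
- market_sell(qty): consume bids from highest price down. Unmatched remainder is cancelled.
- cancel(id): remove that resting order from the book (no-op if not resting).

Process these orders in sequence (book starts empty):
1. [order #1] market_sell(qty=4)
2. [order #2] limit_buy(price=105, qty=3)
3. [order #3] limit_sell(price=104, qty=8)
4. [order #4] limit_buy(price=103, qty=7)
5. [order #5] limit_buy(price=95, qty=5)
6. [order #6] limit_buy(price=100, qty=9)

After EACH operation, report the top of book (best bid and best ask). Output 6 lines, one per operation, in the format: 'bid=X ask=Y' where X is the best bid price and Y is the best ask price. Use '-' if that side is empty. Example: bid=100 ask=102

Answer: bid=- ask=-
bid=105 ask=-
bid=- ask=104
bid=103 ask=104
bid=103 ask=104
bid=103 ask=104

Derivation:
After op 1 [order #1] market_sell(qty=4): fills=none; bids=[-] asks=[-]
After op 2 [order #2] limit_buy(price=105, qty=3): fills=none; bids=[#2:3@105] asks=[-]
After op 3 [order #3] limit_sell(price=104, qty=8): fills=#2x#3:3@105; bids=[-] asks=[#3:5@104]
After op 4 [order #4] limit_buy(price=103, qty=7): fills=none; bids=[#4:7@103] asks=[#3:5@104]
After op 5 [order #5] limit_buy(price=95, qty=5): fills=none; bids=[#4:7@103 #5:5@95] asks=[#3:5@104]
After op 6 [order #6] limit_buy(price=100, qty=9): fills=none; bids=[#4:7@103 #6:9@100 #5:5@95] asks=[#3:5@104]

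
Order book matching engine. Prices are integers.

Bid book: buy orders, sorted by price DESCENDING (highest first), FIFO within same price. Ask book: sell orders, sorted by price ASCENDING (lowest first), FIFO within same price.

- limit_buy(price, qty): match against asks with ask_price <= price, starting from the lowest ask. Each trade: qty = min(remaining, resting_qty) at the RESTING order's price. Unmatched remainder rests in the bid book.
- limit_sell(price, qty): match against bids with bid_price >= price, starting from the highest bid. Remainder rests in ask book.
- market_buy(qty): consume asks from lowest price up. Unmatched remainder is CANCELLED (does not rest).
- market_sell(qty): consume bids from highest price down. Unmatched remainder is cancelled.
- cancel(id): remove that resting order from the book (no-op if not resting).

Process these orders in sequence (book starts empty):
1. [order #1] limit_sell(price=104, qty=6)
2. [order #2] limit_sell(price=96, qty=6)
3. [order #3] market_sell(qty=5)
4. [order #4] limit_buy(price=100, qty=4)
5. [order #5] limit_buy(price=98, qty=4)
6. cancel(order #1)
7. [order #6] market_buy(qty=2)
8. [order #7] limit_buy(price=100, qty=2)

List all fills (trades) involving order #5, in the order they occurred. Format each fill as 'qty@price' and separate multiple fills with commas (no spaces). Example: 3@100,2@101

After op 1 [order #1] limit_sell(price=104, qty=6): fills=none; bids=[-] asks=[#1:6@104]
After op 2 [order #2] limit_sell(price=96, qty=6): fills=none; bids=[-] asks=[#2:6@96 #1:6@104]
After op 3 [order #3] market_sell(qty=5): fills=none; bids=[-] asks=[#2:6@96 #1:6@104]
After op 4 [order #4] limit_buy(price=100, qty=4): fills=#4x#2:4@96; bids=[-] asks=[#2:2@96 #1:6@104]
After op 5 [order #5] limit_buy(price=98, qty=4): fills=#5x#2:2@96; bids=[#5:2@98] asks=[#1:6@104]
After op 6 cancel(order #1): fills=none; bids=[#5:2@98] asks=[-]
After op 7 [order #6] market_buy(qty=2): fills=none; bids=[#5:2@98] asks=[-]
After op 8 [order #7] limit_buy(price=100, qty=2): fills=none; bids=[#7:2@100 #5:2@98] asks=[-]

Answer: 2@96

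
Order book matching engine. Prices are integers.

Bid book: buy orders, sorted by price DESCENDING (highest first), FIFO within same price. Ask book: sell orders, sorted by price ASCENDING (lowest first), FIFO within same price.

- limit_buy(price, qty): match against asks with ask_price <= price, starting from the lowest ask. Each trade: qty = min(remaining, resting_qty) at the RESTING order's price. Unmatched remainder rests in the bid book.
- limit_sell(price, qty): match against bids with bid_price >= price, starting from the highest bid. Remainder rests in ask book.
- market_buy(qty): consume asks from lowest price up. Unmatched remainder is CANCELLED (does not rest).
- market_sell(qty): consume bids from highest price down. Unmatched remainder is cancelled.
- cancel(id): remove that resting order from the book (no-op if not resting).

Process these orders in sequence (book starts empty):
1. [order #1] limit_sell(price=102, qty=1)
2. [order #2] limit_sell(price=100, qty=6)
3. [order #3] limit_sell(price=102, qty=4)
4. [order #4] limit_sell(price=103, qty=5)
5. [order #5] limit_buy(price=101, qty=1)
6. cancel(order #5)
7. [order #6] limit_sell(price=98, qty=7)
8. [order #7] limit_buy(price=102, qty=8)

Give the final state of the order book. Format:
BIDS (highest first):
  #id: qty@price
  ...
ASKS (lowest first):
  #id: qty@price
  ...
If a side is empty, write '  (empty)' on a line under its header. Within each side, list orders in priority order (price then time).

After op 1 [order #1] limit_sell(price=102, qty=1): fills=none; bids=[-] asks=[#1:1@102]
After op 2 [order #2] limit_sell(price=100, qty=6): fills=none; bids=[-] asks=[#2:6@100 #1:1@102]
After op 3 [order #3] limit_sell(price=102, qty=4): fills=none; bids=[-] asks=[#2:6@100 #1:1@102 #3:4@102]
After op 4 [order #4] limit_sell(price=103, qty=5): fills=none; bids=[-] asks=[#2:6@100 #1:1@102 #3:4@102 #4:5@103]
After op 5 [order #5] limit_buy(price=101, qty=1): fills=#5x#2:1@100; bids=[-] asks=[#2:5@100 #1:1@102 #3:4@102 #4:5@103]
After op 6 cancel(order #5): fills=none; bids=[-] asks=[#2:5@100 #1:1@102 #3:4@102 #4:5@103]
After op 7 [order #6] limit_sell(price=98, qty=7): fills=none; bids=[-] asks=[#6:7@98 #2:5@100 #1:1@102 #3:4@102 #4:5@103]
After op 8 [order #7] limit_buy(price=102, qty=8): fills=#7x#6:7@98 #7x#2:1@100; bids=[-] asks=[#2:4@100 #1:1@102 #3:4@102 #4:5@103]

Answer: BIDS (highest first):
  (empty)
ASKS (lowest first):
  #2: 4@100
  #1: 1@102
  #3: 4@102
  #4: 5@103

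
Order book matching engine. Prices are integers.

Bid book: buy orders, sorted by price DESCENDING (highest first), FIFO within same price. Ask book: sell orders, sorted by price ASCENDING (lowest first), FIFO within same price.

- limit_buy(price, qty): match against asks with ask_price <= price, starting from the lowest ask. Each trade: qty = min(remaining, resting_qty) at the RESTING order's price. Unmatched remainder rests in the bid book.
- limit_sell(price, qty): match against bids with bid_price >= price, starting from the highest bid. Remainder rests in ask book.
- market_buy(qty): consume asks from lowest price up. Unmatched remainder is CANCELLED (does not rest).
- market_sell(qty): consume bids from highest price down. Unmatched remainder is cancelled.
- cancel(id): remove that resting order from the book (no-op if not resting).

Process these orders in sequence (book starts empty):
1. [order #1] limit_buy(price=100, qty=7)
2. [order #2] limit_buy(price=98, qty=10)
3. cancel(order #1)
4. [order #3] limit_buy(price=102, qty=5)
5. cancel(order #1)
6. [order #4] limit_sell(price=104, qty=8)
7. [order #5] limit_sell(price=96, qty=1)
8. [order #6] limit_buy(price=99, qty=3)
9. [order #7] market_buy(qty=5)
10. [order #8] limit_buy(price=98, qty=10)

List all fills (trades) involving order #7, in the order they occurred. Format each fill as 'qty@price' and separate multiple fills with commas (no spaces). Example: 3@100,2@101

Answer: 5@104

Derivation:
After op 1 [order #1] limit_buy(price=100, qty=7): fills=none; bids=[#1:7@100] asks=[-]
After op 2 [order #2] limit_buy(price=98, qty=10): fills=none; bids=[#1:7@100 #2:10@98] asks=[-]
After op 3 cancel(order #1): fills=none; bids=[#2:10@98] asks=[-]
After op 4 [order #3] limit_buy(price=102, qty=5): fills=none; bids=[#3:5@102 #2:10@98] asks=[-]
After op 5 cancel(order #1): fills=none; bids=[#3:5@102 #2:10@98] asks=[-]
After op 6 [order #4] limit_sell(price=104, qty=8): fills=none; bids=[#3:5@102 #2:10@98] asks=[#4:8@104]
After op 7 [order #5] limit_sell(price=96, qty=1): fills=#3x#5:1@102; bids=[#3:4@102 #2:10@98] asks=[#4:8@104]
After op 8 [order #6] limit_buy(price=99, qty=3): fills=none; bids=[#3:4@102 #6:3@99 #2:10@98] asks=[#4:8@104]
After op 9 [order #7] market_buy(qty=5): fills=#7x#4:5@104; bids=[#3:4@102 #6:3@99 #2:10@98] asks=[#4:3@104]
After op 10 [order #8] limit_buy(price=98, qty=10): fills=none; bids=[#3:4@102 #6:3@99 #2:10@98 #8:10@98] asks=[#4:3@104]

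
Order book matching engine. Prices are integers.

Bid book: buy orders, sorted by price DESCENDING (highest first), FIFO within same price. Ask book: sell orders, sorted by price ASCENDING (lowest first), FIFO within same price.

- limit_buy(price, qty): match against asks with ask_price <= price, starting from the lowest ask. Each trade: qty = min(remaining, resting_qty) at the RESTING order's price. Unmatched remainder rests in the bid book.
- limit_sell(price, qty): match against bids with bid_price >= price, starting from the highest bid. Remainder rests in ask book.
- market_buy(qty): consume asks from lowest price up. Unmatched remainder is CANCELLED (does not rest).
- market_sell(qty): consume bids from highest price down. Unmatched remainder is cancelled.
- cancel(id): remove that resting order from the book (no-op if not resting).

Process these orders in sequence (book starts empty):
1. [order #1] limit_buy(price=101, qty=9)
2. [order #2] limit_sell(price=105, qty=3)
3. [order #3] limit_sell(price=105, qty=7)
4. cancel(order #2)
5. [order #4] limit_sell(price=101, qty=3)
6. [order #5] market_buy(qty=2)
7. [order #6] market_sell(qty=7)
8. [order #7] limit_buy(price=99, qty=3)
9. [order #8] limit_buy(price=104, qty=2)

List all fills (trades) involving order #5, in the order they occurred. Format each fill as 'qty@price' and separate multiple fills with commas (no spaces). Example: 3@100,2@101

Answer: 2@105

Derivation:
After op 1 [order #1] limit_buy(price=101, qty=9): fills=none; bids=[#1:9@101] asks=[-]
After op 2 [order #2] limit_sell(price=105, qty=3): fills=none; bids=[#1:9@101] asks=[#2:3@105]
After op 3 [order #3] limit_sell(price=105, qty=7): fills=none; bids=[#1:9@101] asks=[#2:3@105 #3:7@105]
After op 4 cancel(order #2): fills=none; bids=[#1:9@101] asks=[#3:7@105]
After op 5 [order #4] limit_sell(price=101, qty=3): fills=#1x#4:3@101; bids=[#1:6@101] asks=[#3:7@105]
After op 6 [order #5] market_buy(qty=2): fills=#5x#3:2@105; bids=[#1:6@101] asks=[#3:5@105]
After op 7 [order #6] market_sell(qty=7): fills=#1x#6:6@101; bids=[-] asks=[#3:5@105]
After op 8 [order #7] limit_buy(price=99, qty=3): fills=none; bids=[#7:3@99] asks=[#3:5@105]
After op 9 [order #8] limit_buy(price=104, qty=2): fills=none; bids=[#8:2@104 #7:3@99] asks=[#3:5@105]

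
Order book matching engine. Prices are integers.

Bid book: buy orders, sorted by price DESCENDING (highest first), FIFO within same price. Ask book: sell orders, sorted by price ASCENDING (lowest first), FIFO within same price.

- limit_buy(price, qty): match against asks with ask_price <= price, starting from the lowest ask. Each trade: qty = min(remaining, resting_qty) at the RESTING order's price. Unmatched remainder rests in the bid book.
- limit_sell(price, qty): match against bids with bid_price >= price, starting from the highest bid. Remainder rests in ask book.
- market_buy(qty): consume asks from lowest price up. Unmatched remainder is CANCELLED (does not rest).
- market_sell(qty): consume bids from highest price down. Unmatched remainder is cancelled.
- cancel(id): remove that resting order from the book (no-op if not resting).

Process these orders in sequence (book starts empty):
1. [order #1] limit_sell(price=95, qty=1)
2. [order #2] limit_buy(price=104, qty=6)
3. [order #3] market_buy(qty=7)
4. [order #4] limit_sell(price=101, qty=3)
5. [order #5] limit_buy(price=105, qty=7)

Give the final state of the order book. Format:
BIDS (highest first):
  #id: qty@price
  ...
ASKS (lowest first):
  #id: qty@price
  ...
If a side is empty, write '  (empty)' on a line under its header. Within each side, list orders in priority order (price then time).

Answer: BIDS (highest first):
  #5: 7@105
  #2: 2@104
ASKS (lowest first):
  (empty)

Derivation:
After op 1 [order #1] limit_sell(price=95, qty=1): fills=none; bids=[-] asks=[#1:1@95]
After op 2 [order #2] limit_buy(price=104, qty=6): fills=#2x#1:1@95; bids=[#2:5@104] asks=[-]
After op 3 [order #3] market_buy(qty=7): fills=none; bids=[#2:5@104] asks=[-]
After op 4 [order #4] limit_sell(price=101, qty=3): fills=#2x#4:3@104; bids=[#2:2@104] asks=[-]
After op 5 [order #5] limit_buy(price=105, qty=7): fills=none; bids=[#5:7@105 #2:2@104] asks=[-]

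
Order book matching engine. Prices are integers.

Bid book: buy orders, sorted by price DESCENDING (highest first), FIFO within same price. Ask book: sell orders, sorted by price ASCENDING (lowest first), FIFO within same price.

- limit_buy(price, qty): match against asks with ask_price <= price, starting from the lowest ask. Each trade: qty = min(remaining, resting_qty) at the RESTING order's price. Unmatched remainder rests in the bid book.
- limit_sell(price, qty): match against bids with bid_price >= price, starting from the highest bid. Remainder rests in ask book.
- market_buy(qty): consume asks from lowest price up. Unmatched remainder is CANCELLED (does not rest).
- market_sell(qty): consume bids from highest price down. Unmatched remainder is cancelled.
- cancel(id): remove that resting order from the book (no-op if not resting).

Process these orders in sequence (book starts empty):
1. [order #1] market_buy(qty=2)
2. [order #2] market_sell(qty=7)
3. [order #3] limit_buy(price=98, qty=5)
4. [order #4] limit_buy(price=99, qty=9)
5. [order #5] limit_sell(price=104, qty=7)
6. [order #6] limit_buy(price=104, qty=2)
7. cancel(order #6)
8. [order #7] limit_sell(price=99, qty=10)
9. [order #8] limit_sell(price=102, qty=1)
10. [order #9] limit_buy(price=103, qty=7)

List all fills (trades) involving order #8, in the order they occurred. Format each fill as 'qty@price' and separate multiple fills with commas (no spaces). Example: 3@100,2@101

After op 1 [order #1] market_buy(qty=2): fills=none; bids=[-] asks=[-]
After op 2 [order #2] market_sell(qty=7): fills=none; bids=[-] asks=[-]
After op 3 [order #3] limit_buy(price=98, qty=5): fills=none; bids=[#3:5@98] asks=[-]
After op 4 [order #4] limit_buy(price=99, qty=9): fills=none; bids=[#4:9@99 #3:5@98] asks=[-]
After op 5 [order #5] limit_sell(price=104, qty=7): fills=none; bids=[#4:9@99 #3:5@98] asks=[#5:7@104]
After op 6 [order #6] limit_buy(price=104, qty=2): fills=#6x#5:2@104; bids=[#4:9@99 #3:5@98] asks=[#5:5@104]
After op 7 cancel(order #6): fills=none; bids=[#4:9@99 #3:5@98] asks=[#5:5@104]
After op 8 [order #7] limit_sell(price=99, qty=10): fills=#4x#7:9@99; bids=[#3:5@98] asks=[#7:1@99 #5:5@104]
After op 9 [order #8] limit_sell(price=102, qty=1): fills=none; bids=[#3:5@98] asks=[#7:1@99 #8:1@102 #5:5@104]
After op 10 [order #9] limit_buy(price=103, qty=7): fills=#9x#7:1@99 #9x#8:1@102; bids=[#9:5@103 #3:5@98] asks=[#5:5@104]

Answer: 1@102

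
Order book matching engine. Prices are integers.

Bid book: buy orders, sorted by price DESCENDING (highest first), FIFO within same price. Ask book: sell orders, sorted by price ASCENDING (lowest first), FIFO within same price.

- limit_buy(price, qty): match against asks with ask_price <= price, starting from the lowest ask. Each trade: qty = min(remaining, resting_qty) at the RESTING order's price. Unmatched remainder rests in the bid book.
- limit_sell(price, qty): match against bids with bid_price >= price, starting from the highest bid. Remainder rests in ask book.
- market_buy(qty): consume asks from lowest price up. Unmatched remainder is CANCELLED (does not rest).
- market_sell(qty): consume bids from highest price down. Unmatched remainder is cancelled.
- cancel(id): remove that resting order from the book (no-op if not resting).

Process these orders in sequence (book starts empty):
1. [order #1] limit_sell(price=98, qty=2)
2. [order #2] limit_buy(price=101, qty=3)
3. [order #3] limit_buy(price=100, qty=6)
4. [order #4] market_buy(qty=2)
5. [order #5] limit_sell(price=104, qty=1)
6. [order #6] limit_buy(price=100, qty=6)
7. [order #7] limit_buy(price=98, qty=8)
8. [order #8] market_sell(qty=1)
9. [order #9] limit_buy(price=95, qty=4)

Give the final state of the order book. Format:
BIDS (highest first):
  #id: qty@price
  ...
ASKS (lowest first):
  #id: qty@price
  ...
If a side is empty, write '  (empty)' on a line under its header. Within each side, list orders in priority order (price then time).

After op 1 [order #1] limit_sell(price=98, qty=2): fills=none; bids=[-] asks=[#1:2@98]
After op 2 [order #2] limit_buy(price=101, qty=3): fills=#2x#1:2@98; bids=[#2:1@101] asks=[-]
After op 3 [order #3] limit_buy(price=100, qty=6): fills=none; bids=[#2:1@101 #3:6@100] asks=[-]
After op 4 [order #4] market_buy(qty=2): fills=none; bids=[#2:1@101 #3:6@100] asks=[-]
After op 5 [order #5] limit_sell(price=104, qty=1): fills=none; bids=[#2:1@101 #3:6@100] asks=[#5:1@104]
After op 6 [order #6] limit_buy(price=100, qty=6): fills=none; bids=[#2:1@101 #3:6@100 #6:6@100] asks=[#5:1@104]
After op 7 [order #7] limit_buy(price=98, qty=8): fills=none; bids=[#2:1@101 #3:6@100 #6:6@100 #7:8@98] asks=[#5:1@104]
After op 8 [order #8] market_sell(qty=1): fills=#2x#8:1@101; bids=[#3:6@100 #6:6@100 #7:8@98] asks=[#5:1@104]
After op 9 [order #9] limit_buy(price=95, qty=4): fills=none; bids=[#3:6@100 #6:6@100 #7:8@98 #9:4@95] asks=[#5:1@104]

Answer: BIDS (highest first):
  #3: 6@100
  #6: 6@100
  #7: 8@98
  #9: 4@95
ASKS (lowest first):
  #5: 1@104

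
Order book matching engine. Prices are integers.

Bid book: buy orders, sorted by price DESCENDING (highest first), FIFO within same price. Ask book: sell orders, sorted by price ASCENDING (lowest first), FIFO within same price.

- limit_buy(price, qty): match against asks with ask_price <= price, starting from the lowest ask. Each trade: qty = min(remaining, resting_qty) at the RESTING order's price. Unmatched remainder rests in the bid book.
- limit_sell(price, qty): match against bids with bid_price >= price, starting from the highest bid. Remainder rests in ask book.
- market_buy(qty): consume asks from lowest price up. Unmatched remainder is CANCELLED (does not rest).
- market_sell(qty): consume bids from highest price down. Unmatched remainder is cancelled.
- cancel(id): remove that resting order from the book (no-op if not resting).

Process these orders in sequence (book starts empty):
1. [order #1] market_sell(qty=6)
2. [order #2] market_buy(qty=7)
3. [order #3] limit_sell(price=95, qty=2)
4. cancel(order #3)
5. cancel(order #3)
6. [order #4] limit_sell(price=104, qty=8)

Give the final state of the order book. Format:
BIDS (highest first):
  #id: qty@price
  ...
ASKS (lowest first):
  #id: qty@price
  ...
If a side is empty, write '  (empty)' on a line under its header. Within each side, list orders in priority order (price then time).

Answer: BIDS (highest first):
  (empty)
ASKS (lowest first):
  #4: 8@104

Derivation:
After op 1 [order #1] market_sell(qty=6): fills=none; bids=[-] asks=[-]
After op 2 [order #2] market_buy(qty=7): fills=none; bids=[-] asks=[-]
After op 3 [order #3] limit_sell(price=95, qty=2): fills=none; bids=[-] asks=[#3:2@95]
After op 4 cancel(order #3): fills=none; bids=[-] asks=[-]
After op 5 cancel(order #3): fills=none; bids=[-] asks=[-]
After op 6 [order #4] limit_sell(price=104, qty=8): fills=none; bids=[-] asks=[#4:8@104]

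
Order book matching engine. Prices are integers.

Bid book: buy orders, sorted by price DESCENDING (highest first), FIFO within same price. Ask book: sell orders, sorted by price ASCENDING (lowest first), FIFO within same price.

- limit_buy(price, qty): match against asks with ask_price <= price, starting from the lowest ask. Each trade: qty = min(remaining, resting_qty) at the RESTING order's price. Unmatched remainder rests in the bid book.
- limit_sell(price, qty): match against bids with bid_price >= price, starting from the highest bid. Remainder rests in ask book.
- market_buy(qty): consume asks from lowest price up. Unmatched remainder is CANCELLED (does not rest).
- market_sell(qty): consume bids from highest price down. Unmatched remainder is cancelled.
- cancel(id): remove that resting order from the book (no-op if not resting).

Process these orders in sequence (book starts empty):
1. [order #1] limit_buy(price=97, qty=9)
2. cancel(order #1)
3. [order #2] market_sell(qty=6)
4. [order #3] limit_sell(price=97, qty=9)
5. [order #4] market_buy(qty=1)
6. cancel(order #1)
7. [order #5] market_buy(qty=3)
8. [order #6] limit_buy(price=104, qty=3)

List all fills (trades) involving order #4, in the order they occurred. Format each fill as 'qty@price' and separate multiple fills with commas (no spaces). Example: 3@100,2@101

After op 1 [order #1] limit_buy(price=97, qty=9): fills=none; bids=[#1:9@97] asks=[-]
After op 2 cancel(order #1): fills=none; bids=[-] asks=[-]
After op 3 [order #2] market_sell(qty=6): fills=none; bids=[-] asks=[-]
After op 4 [order #3] limit_sell(price=97, qty=9): fills=none; bids=[-] asks=[#3:9@97]
After op 5 [order #4] market_buy(qty=1): fills=#4x#3:1@97; bids=[-] asks=[#3:8@97]
After op 6 cancel(order #1): fills=none; bids=[-] asks=[#3:8@97]
After op 7 [order #5] market_buy(qty=3): fills=#5x#3:3@97; bids=[-] asks=[#3:5@97]
After op 8 [order #6] limit_buy(price=104, qty=3): fills=#6x#3:3@97; bids=[-] asks=[#3:2@97]

Answer: 1@97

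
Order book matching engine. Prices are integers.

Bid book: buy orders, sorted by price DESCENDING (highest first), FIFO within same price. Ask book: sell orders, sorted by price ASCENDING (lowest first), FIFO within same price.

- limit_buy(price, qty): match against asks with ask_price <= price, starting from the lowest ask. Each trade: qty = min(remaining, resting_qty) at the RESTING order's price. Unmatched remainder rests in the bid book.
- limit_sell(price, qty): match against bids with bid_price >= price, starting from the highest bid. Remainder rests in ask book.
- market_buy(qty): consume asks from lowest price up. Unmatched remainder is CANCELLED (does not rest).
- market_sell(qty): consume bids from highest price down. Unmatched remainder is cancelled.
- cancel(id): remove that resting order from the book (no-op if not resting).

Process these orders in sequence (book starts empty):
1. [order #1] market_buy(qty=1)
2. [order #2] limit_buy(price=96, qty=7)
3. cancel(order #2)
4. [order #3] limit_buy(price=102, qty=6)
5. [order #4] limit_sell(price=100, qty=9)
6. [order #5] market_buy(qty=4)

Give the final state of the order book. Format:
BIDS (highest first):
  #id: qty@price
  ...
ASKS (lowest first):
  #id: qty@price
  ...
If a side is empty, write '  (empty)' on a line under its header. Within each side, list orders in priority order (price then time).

Answer: BIDS (highest first):
  (empty)
ASKS (lowest first):
  (empty)

Derivation:
After op 1 [order #1] market_buy(qty=1): fills=none; bids=[-] asks=[-]
After op 2 [order #2] limit_buy(price=96, qty=7): fills=none; bids=[#2:7@96] asks=[-]
After op 3 cancel(order #2): fills=none; bids=[-] asks=[-]
After op 4 [order #3] limit_buy(price=102, qty=6): fills=none; bids=[#3:6@102] asks=[-]
After op 5 [order #4] limit_sell(price=100, qty=9): fills=#3x#4:6@102; bids=[-] asks=[#4:3@100]
After op 6 [order #5] market_buy(qty=4): fills=#5x#4:3@100; bids=[-] asks=[-]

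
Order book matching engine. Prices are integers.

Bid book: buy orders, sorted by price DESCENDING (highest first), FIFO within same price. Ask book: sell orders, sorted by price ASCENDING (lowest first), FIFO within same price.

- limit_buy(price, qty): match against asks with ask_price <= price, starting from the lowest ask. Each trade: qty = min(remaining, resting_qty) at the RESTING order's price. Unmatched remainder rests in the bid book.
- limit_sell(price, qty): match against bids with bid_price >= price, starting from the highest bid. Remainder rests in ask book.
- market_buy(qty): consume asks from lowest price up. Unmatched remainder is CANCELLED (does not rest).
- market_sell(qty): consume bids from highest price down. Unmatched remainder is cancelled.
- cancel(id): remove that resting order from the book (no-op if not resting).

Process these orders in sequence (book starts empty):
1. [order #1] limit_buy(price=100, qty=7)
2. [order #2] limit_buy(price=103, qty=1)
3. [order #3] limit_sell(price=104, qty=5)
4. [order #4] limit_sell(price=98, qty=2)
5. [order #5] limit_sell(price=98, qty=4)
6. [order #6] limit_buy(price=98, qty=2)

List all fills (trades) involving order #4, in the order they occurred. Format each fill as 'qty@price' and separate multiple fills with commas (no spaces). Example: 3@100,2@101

Answer: 1@103,1@100

Derivation:
After op 1 [order #1] limit_buy(price=100, qty=7): fills=none; bids=[#1:7@100] asks=[-]
After op 2 [order #2] limit_buy(price=103, qty=1): fills=none; bids=[#2:1@103 #1:7@100] asks=[-]
After op 3 [order #3] limit_sell(price=104, qty=5): fills=none; bids=[#2:1@103 #1:7@100] asks=[#3:5@104]
After op 4 [order #4] limit_sell(price=98, qty=2): fills=#2x#4:1@103 #1x#4:1@100; bids=[#1:6@100] asks=[#3:5@104]
After op 5 [order #5] limit_sell(price=98, qty=4): fills=#1x#5:4@100; bids=[#1:2@100] asks=[#3:5@104]
After op 6 [order #6] limit_buy(price=98, qty=2): fills=none; bids=[#1:2@100 #6:2@98] asks=[#3:5@104]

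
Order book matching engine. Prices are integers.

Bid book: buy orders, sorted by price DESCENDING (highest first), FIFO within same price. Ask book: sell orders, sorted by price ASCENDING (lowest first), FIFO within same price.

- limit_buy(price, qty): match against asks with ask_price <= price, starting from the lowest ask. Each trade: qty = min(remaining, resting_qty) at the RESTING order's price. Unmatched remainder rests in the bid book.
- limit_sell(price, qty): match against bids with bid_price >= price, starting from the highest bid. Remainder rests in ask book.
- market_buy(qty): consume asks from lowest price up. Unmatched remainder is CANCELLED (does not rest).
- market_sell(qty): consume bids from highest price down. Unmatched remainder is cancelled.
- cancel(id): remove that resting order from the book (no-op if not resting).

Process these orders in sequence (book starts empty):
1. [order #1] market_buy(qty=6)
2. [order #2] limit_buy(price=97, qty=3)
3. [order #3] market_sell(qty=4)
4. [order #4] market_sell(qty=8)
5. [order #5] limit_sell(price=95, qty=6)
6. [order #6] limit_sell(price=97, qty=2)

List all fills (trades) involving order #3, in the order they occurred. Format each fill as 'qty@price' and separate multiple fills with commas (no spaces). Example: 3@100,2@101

Answer: 3@97

Derivation:
After op 1 [order #1] market_buy(qty=6): fills=none; bids=[-] asks=[-]
After op 2 [order #2] limit_buy(price=97, qty=3): fills=none; bids=[#2:3@97] asks=[-]
After op 3 [order #3] market_sell(qty=4): fills=#2x#3:3@97; bids=[-] asks=[-]
After op 4 [order #4] market_sell(qty=8): fills=none; bids=[-] asks=[-]
After op 5 [order #5] limit_sell(price=95, qty=6): fills=none; bids=[-] asks=[#5:6@95]
After op 6 [order #6] limit_sell(price=97, qty=2): fills=none; bids=[-] asks=[#5:6@95 #6:2@97]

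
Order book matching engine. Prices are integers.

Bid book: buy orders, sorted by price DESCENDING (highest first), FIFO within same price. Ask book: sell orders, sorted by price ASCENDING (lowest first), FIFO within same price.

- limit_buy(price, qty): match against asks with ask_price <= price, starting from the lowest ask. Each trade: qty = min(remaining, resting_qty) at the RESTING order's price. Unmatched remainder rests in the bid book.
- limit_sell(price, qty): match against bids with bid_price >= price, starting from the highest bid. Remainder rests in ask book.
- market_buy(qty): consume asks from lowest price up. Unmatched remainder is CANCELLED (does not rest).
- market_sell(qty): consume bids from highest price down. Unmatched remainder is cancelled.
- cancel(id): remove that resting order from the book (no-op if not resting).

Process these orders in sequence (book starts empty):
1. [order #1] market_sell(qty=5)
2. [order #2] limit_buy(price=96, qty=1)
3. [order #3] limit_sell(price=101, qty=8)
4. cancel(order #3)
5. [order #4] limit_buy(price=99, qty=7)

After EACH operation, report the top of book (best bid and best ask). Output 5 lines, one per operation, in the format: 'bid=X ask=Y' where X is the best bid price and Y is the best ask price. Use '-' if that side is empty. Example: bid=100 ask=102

After op 1 [order #1] market_sell(qty=5): fills=none; bids=[-] asks=[-]
After op 2 [order #2] limit_buy(price=96, qty=1): fills=none; bids=[#2:1@96] asks=[-]
After op 3 [order #3] limit_sell(price=101, qty=8): fills=none; bids=[#2:1@96] asks=[#3:8@101]
After op 4 cancel(order #3): fills=none; bids=[#2:1@96] asks=[-]
After op 5 [order #4] limit_buy(price=99, qty=7): fills=none; bids=[#4:7@99 #2:1@96] asks=[-]

Answer: bid=- ask=-
bid=96 ask=-
bid=96 ask=101
bid=96 ask=-
bid=99 ask=-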